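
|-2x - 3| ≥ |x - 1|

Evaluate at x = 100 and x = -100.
x = 100: LHS = |-2·100 - 3| = |-203| = 203, RHS = |100 - 1| = |99| = 99; 203 ≥ 99 — holds
x = -100: LHS = |-2·(-100) - 3| = |197| = 197, RHS = |(-100) - 1| = |-101| = 101; 197 ≥ 101 — holds

Answer: Yes, holds for both x = 100 and x = -100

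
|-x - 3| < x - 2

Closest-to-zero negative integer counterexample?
Testing negative integers from -1 downward:
x = -1: LHS = |-(-1) - 3| = |-2| = 2, RHS = (-1) - 2 = -3; 2 < -3 — FAILS  ← closest negative counterexample to 0

Answer: x = -1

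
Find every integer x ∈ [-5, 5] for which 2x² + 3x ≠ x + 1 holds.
Track d = LHS − RHS over the integers in [-5, 5]. Equality would need d = 0, but d changes sign only between consecutive integers, jumping over 0:
x = -2: LHS = 2·(-2)² + 3·(-2) = 2, RHS = (-2) + 1 = -1; 2 ≠ -1 — holds  (d = 3)
x = -1: LHS = 2·(-1)² + 3·(-1) = -1, RHS = (-1) + 1 = 0; -1 ≠ 0 — holds  (d = -1)
x = 0: LHS = 2·0² + 3·0 = 0, RHS = 0 + 1 = 1; 0 ≠ 1 — holds  (d = -1)
x = 1: LHS = 2·1² + 3·1 = 5, RHS = 1 + 1 = 2; 5 ≠ 2 — holds  (d = 3)
Away from these crossings d keeps a constant sign, and checking every integer in [-5, 5] confirms d ≠ 0 throughout. Hence the two sides are never equal, so the relation holds for every integer in [-5, 5].

Answer: All integers in [-5, 5]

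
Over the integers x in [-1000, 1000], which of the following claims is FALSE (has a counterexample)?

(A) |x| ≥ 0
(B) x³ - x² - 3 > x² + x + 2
(A) An absolute value is never negative, so the left side is ≥ 0 for every x, while the right side is 0. Tightest case in [-1000, 1000] is x = 0:
x = 0: LHS = |0| = 0; 0 ≥ 0 — holds
Hence LHS − RHS is never negative, i.e. LHS ≥ RHS throughout, so the relation holds for every integer in [-1000, 1000].

(B) x = 0: LHS = 0³ - 0² - 3 = -3, RHS = 0² + 0 + 2 = 2; -3 > 2 — FAILS

Only (B) has a counterexample.

Answer: B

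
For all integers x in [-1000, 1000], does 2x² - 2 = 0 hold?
The claim fails at x = 0:
x = 0: LHS = 2·0² - 2 = -2; -2 = 0 — FAILS

Because a single integer refutes it, the statement is false.

Answer: False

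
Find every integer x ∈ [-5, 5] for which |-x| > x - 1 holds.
Over all integers in [-5, 5], LHS − RHS is smallest at x = 0, where it equals 1:
x = 0: LHS = |-0| = |0| = 0, RHS = 0 - 1 = -1; 0 > -1 — holds
At the ends of the range:
x = -5: LHS = |-(-5)| = |5| = 5, RHS = (-5) - 1 = -6; 5 > -6 — holds
x = 5: LHS = |-5| = 5, RHS = 5 - 1 = 4; 5 > 4 — holds
Hence LHS − RHS is never zero or negative, i.e. LHS > RHS throughout, so the relation holds for every integer in [-5, 5].

Answer: All integers in [-5, 5]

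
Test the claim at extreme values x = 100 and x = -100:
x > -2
x = 100: 100 > -2 — holds
x = -100: -100 > -2 — FAILS

Answer: Partially: holds for x = 100, fails for x = -100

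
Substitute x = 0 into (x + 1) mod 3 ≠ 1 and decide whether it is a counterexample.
Substitute x = 0 into the relation:
x = 0: LHS = (0 + 1) mod 3 = 1 mod 3 = 1; 1 ≠ 1 — FAILS

Since the claim fails at x = 0, this value is a counterexample.

Answer: Yes, x = 0 is a counterexample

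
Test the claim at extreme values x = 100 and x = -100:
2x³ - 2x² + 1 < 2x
x = 100: LHS = 2·100³ - 2·100² + 1 = 1980001, RHS = 2·100 = 200; 1980001 < 200 — FAILS
x = -100: LHS = 2·(-100)³ - 2·(-100)² + 1 = -2019999, RHS = 2·(-100) = -200; -2019999 < -200 — holds

Answer: Partially: fails for x = 100, holds for x = -100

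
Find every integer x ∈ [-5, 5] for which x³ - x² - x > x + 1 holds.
Holds for: {3, 4, 5}
Fails for: {-5, -4, -3, -2, -1, 0, 1, 2}

Answer: {3, 4, 5}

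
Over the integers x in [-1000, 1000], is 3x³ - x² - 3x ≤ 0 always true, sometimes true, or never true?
Holds at x = 0: LHS = 3·0³ - 0² - 3·0 = 0; 0 ≤ 0 — holds
Fails at x = 2: LHS = 3·2³ - 2² - 3·2 = 14; 14 ≤ 0 — FAILS
It is satisfied by some integers in the range but not all.

Answer: Sometimes true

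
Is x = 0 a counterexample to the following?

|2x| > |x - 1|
Substitute x = 0 into the relation:
x = 0: LHS = |2·0| = |0| = 0, RHS = |0 - 1| = |-1| = 1; 0 > 1 — FAILS

Since the claim fails at x = 0, this value is a counterexample.

Answer: Yes, x = 0 is a counterexample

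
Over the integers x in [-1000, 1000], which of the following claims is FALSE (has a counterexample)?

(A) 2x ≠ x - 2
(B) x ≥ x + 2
(A) x = -2: LHS = 2·(-2) = -4, RHS = (-2) - 2 = -4; -4 ≠ -4 — FAILS
(B) x = 0: RHS = 0 + 2 = 2; 0 ≥ 2 — FAILS

Answer: Both A and B are false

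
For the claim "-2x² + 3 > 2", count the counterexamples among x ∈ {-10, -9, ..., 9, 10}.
Counterexamples in [-10, 10]: {-10, -9, -8, -7, -6, -5, -4, -3, -2, -1, 1, 2, 3, 4, 5, 6, 7, 8, 9, 10}.

Counting them gives 20 values.

Answer: 20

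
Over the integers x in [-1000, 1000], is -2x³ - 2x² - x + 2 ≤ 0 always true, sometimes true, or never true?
Holds at x = 1: LHS = -2·1³ - 2·1² - 1 + 2 = -3; -3 ≤ 0 — holds
Fails at x = 0: LHS = -2·0³ - 2·0² - 0 + 2 = 2; 2 ≤ 0 — FAILS
It is satisfied by some integers in the range but not all.

Answer: Sometimes true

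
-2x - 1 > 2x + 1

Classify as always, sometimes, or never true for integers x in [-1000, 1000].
Holds at x = -1: LHS = -2·(-1) - 1 = 1, RHS = 2·(-1) + 1 = -1; 1 > -1 — holds
Fails at x = 0: LHS = -2·0 - 1 = -1, RHS = 2·0 + 1 = 1; -1 > 1 — FAILS
It is satisfied by some integers in the range but not all.

Answer: Sometimes true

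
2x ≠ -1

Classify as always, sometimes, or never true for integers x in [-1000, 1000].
Track d = LHS − RHS over the integers in [-1000, 1000]. Equality would need d = 0, but d changes sign only between consecutive integers, jumping over 0:
x = -1: LHS = 2·(-1) = -2; -2 ≠ -1 — holds  (d = -1)
x = 0: LHS = 2·0 = 0; 0 ≠ -1 — holds  (d = 1)
Away from these crossings d keeps a constant sign, and checking every integer in [-1000, 1000] confirms d ≠ 0 throughout. Hence the two sides are never equal, so the relation holds for every integer in [-1000, 1000].

No counterexample exists.

Answer: Always true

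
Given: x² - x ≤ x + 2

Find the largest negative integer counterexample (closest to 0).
Testing negative integers from -1 downward:
x = -1: LHS = (-1)² - (-1) = 2, RHS = (-1) + 2 = 1; 2 ≤ 1 — FAILS  ← closest negative counterexample to 0

Answer: x = -1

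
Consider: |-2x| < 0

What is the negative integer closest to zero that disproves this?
Testing negative integers from -1 downward:
x = -1: LHS = |-2·(-1)| = |2| = 2; 2 < 0 — FAILS  ← closest negative counterexample to 0

Answer: x = -1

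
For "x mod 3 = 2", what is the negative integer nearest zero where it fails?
Testing negative integers from -1 downward:
x = -1: LHS = (-1) mod 3 = 2; 2 = 2 — holds
x = -2: LHS = (-2) mod 3 = 1; 1 = 2 — FAILS  ← closest negative counterexample to 0

Answer: x = -2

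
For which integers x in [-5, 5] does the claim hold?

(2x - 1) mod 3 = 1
Holds for: {-5, -2, 1, 4}
Fails for: {-4, -3, -1, 0, 2, 3, 5}

Answer: {-5, -2, 1, 4}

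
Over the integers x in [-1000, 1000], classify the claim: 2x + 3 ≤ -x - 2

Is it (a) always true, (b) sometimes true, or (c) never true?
Holds at x = -2: LHS = 2·(-2) + 3 = -1, RHS = -(-2) - 2 = 0; -1 ≤ 0 — holds
Fails at x = 0: LHS = 2·0 + 3 = 3, RHS = -0 - 2 = -2; 3 ≤ -2 — FAILS
It is satisfied by some integers in the range but not all.

Answer: Sometimes true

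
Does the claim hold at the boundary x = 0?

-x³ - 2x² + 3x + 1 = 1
x = 0: LHS = -0³ - 2·0² + 3·0 + 1 = 1; 1 = 1 — holds

The relation is satisfied at x = 0.

Answer: Yes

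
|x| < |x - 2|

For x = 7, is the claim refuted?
Substitute x = 7 into the relation:
x = 7: LHS = |7| = 7, RHS = |7 - 2| = |5| = 5; 7 < 5 — FAILS

Since the claim fails at x = 7, this value is a counterexample.

Answer: Yes, x = 7 is a counterexample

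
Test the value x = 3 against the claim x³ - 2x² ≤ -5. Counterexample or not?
Substitute x = 3 into the relation:
x = 3: LHS = 3³ - 2·3² = 9; 9 ≤ -5 — FAILS

Since the claim fails at x = 3, this value is a counterexample.

Answer: Yes, x = 3 is a counterexample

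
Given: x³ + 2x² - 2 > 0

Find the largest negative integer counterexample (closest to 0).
Testing negative integers from -1 downward:
x = -1: LHS = (-1)³ + 2·(-1)² - 2 = -1; -1 > 0 — FAILS  ← closest negative counterexample to 0

Answer: x = -1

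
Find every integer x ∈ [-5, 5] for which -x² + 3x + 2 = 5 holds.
Over all integers in [-5, 5], LHS − RHS is always negative; it is closest to 0 at x = 1, where it equals -1:
x = 1: LHS = -1² + 3·1 + 2 = 4; 4 = 5 — FAILS
At the ends of the range:
x = -5: LHS = -(-5)² + 3·(-5) + 2 = -38; -38 = 5 — FAILS
x = 5: LHS = -5² + 3·5 + 2 = -8; -8 = 5 — FAILS
Hence LHS − RHS is never 0, i.e. the two sides are never equal, so the claimed relation (=) fails for every integer in [-5, 5].

Answer: None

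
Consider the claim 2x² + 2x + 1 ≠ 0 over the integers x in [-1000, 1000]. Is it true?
Over all integers in [-1000, 1000], LHS − RHS is always positive; it is smallest at x = 0, where it equals 1:
x = 0: LHS = 2·0² + 2·0 + 1 = 1; 1 ≠ 0 — holds
At the ends of the range:
x = -1000: LHS = 2·(-1000)² + 2·(-1000) + 1 = 1998001; 1998001 ≠ 0 — holds
x = 1000: LHS = 2·1000² + 2·1000 + 1 = 2002001; 2002001 ≠ 0 — holds
Hence LHS − RHS is never 0, i.e. the two sides are never equal, so the relation holds for every integer in [-1000, 1000].

No counterexample exists.

Answer: True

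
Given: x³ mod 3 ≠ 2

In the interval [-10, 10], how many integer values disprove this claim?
Counterexamples in [-10, 10]: {-10, -7, -4, -1, 2, 5, 8}.

Counting them gives 7 values.

Answer: 7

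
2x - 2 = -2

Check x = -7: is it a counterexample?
Substitute x = -7 into the relation:
x = -7: LHS = 2·(-7) - 2 = -16; -16 = -2 — FAILS

Since the claim fails at x = -7, this value is a counterexample.

Answer: Yes, x = -7 is a counterexample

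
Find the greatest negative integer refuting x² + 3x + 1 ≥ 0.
Testing negative integers from -1 downward:
x = -1: LHS = (-1)² + 3·(-1) + 1 = -1; -1 ≥ 0 — FAILS  ← closest negative counterexample to 0

Answer: x = -1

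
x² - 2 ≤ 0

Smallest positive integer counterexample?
Testing positive integers:
x = 1: LHS = 1² - 2 = -1; -1 ≤ 0 — holds
x = 2: LHS = 2² - 2 = 2; 2 ≤ 0 — FAILS  ← smallest positive counterexample

Answer: x = 2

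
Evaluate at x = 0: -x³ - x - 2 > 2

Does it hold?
x = 0: LHS = -0³ - 0 - 2 = -2; -2 > 2 — FAILS

The relation fails at x = 0, so x = 0 is a counterexample.

Answer: No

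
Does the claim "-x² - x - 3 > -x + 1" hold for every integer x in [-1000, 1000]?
The claim fails at x = 0:
x = 0: LHS = -0² - 0 - 3 = -3, RHS = -0 + 1 = 1; -3 > 1 — FAILS

Because a single integer refutes it, the statement is false.

Answer: False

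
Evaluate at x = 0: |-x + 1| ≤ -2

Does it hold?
x = 0: LHS = |-0 + 1| = |1| = 1; 1 ≤ -2 — FAILS

The relation fails at x = 0, so x = 0 is a counterexample.

Answer: No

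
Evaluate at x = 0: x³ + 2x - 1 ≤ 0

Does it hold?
x = 0: LHS = 0³ + 2·0 - 1 = -1; -1 ≤ 0 — holds

The relation is satisfied at x = 0.

Answer: Yes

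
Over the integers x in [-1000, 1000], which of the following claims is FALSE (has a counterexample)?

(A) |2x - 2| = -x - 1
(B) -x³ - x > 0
(A) x = 0: LHS = |2·0 - 2| = |-2| = 2, RHS = -0 - 1 = -1; 2 = -1 — FAILS
(B) x = 0: LHS = -0³ - 0 = 0; 0 > 0 — FAILS

Answer: Both A and B are false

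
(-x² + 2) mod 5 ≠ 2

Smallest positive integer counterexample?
Testing positive integers:
x = 1: LHS = (-1² + 2) mod 5 = 1 mod 5 = 1; 1 ≠ 2 — holds
x = 2: LHS = (-2² + 2) mod 5 = (-2) mod 5 = 3; 3 ≠ 2 — holds
x = 3: LHS = (-3² + 2) mod 5 = (-7) mod 5 = 3; 3 ≠ 2 — holds
x = 4: LHS = (-4² + 2) mod 5 = (-14) mod 5 = 1; 1 ≠ 2 — holds
x = 5: LHS = (-5² + 2) mod 5 = (-23) mod 5 = 2; 2 ≠ 2 — FAILS  ← smallest positive counterexample

Answer: x = 5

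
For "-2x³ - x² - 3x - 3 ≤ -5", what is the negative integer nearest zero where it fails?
Testing negative integers from -1 downward:
x = -1: LHS = -2·(-1)³ - (-1)² - 3·(-1) - 3 = 1; 1 ≤ -5 — FAILS  ← closest negative counterexample to 0

Answer: x = -1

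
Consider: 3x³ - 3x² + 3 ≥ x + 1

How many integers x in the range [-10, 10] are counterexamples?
Counterexamples in [-10, 10]: {-10, -9, -8, -7, -6, -5, -4, -3, -2, -1}.

Counting them gives 10 values.

Answer: 10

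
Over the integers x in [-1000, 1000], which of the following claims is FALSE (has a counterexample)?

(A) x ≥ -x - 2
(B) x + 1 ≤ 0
(A) x = -2: RHS = -(-2) - 2 = 0; -2 ≥ 0 — FAILS
(B) x = 0: LHS = 0 + 1 = 1; 1 ≤ 0 — FAILS

Answer: Both A and B are false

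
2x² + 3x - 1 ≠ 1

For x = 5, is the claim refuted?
Substitute x = 5 into the relation:
x = 5: LHS = 2·5² + 3·5 - 1 = 64; 64 ≠ 1 — holds

The claim holds here, so x = 5 is not a counterexample. (A counterexample exists elsewhere, e.g. x = -2.)

Answer: No, x = 5 is not a counterexample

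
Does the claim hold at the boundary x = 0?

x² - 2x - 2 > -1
x = 0: LHS = 0² - 2·0 - 2 = -2; -2 > -1 — FAILS

The relation fails at x = 0, so x = 0 is a counterexample.

Answer: No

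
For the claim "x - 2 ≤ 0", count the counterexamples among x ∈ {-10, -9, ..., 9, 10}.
Counterexamples in [-10, 10]: {3, 4, 5, 6, 7, 8, 9, 10}.

Counting them gives 8 values.

Answer: 8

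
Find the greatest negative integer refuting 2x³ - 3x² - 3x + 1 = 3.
Testing negative integers from -1 downward:
x = -1: LHS = 2·(-1)³ - 3·(-1)² - 3·(-1) + 1 = -1; -1 = 3 — FAILS  ← closest negative counterexample to 0

Answer: x = -1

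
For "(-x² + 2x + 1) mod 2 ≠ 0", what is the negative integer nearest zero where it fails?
Testing negative integers from -1 downward:
x = -1: LHS = (-(-1)² + 2·(-1) + 1) mod 2 = (-2) mod 2 = 0; 0 ≠ 0 — FAILS  ← closest negative counterexample to 0

Answer: x = -1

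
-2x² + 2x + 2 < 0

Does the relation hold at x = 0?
x = 0: LHS = -2·0² + 2·0 + 2 = 2; 2 < 0 — FAILS

The relation fails at x = 0, so x = 0 is a counterexample.

Answer: No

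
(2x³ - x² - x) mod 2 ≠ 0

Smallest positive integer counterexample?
Testing positive integers:
x = 1: LHS = (2·1³ - 1² - 1) mod 2 = 0 mod 2 = 0; 0 ≠ 0 — FAILS  ← smallest positive counterexample

Answer: x = 1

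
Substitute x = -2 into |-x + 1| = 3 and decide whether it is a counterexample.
Substitute x = -2 into the relation:
x = -2: LHS = |-(-2) + 1| = |3| = 3; 3 = 3 — holds

The claim holds here, so x = -2 is not a counterexample. (A counterexample exists elsewhere, e.g. x = 0.)

Answer: No, x = -2 is not a counterexample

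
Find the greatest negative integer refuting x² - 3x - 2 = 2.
Testing negative integers from -1 downward:
x = -1: LHS = (-1)² - 3·(-1) - 2 = 2; 2 = 2 — holds
x = -2: LHS = (-2)² - 3·(-2) - 2 = 8; 8 = 2 — FAILS  ← closest negative counterexample to 0

Answer: x = -2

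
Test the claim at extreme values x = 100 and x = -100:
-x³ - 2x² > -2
x = 100: LHS = -100³ - 2·100² = -1020000; -1020000 > -2 — FAILS
x = -100: LHS = -(-100)³ - 2·(-100)² = 980000; 980000 > -2 — holds

Answer: Partially: fails for x = 100, holds for x = -100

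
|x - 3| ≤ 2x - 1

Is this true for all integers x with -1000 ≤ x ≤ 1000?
The claim fails at x = 0:
x = 0: LHS = |0 - 3| = |-3| = 3, RHS = 2·0 - 1 = -1; 3 ≤ -1 — FAILS

Because a single integer refutes it, the statement is false.

Answer: False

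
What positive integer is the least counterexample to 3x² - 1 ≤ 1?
Testing positive integers:
x = 1: LHS = 3·1² - 1 = 2; 2 ≤ 1 — FAILS  ← smallest positive counterexample

Answer: x = 1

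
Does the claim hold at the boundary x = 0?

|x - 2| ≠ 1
x = 0: LHS = |0 - 2| = |-2| = 2; 2 ≠ 1 — holds

The relation is satisfied at x = 0.

Answer: Yes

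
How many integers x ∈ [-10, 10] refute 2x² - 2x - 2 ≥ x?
Counterexamples in [-10, 10]: {0, 1}.

Counting them gives 2 values.

Answer: 2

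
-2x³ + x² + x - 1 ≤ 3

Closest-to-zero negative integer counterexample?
Testing negative integers from -1 downward:
x = -1: LHS = -2·(-1)³ + (-1)² + (-1) - 1 = 1; 1 ≤ 3 — holds
x = -2: LHS = -2·(-2)³ + (-2)² + (-2) - 1 = 17; 17 ≤ 3 — FAILS  ← closest negative counterexample to 0

Answer: x = -2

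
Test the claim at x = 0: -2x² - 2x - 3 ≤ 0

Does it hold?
x = 0: LHS = -2·0² - 2·0 - 3 = -3; -3 ≤ 0 — holds

The relation is satisfied at x = 0.

Answer: Yes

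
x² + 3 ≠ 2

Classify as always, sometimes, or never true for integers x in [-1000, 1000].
Over all integers in [-1000, 1000], LHS − RHS is always positive; it is smallest at x = 0, where it equals 1:
x = 0: LHS = 0² + 3 = 3; 3 ≠ 2 — holds
At the ends of the range:
x = -1000: LHS = (-1000)² + 3 = 1000003; 1000003 ≠ 2 — holds
x = 1000: LHS = 1000² + 3 = 1000003; 1000003 ≠ 2 — holds
Hence LHS − RHS is never 0, i.e. the two sides are never equal, so the relation holds for every integer in [-1000, 1000].

No counterexample exists.

Answer: Always true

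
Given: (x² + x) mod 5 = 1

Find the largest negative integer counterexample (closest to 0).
Testing negative integers from -1 downward:
x = -1: LHS = ((-1)² + (-1)) mod 5 = 0 mod 5 = 0; 0 = 1 — FAILS  ← closest negative counterexample to 0

Answer: x = -1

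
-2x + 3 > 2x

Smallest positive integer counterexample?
Testing positive integers:
x = 1: LHS = -2·1 + 3 = 1, RHS = 2·1 = 2; 1 > 2 — FAILS  ← smallest positive counterexample

Answer: x = 1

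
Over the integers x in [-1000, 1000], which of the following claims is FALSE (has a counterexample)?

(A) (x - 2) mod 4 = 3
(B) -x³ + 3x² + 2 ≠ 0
(A) x = 0: LHS = (0 - 2) mod 4 = (-2) mod 4 = 2; 2 = 3 — FAILS

(B) Track d = LHS − RHS over the integers in [-1000, 1000]. Equality would need d = 0, but d changes sign only between consecutive integers, jumping over 0:
x = 3: LHS = -3³ + 3·3² + 2 = 2; 2 ≠ 0 — holds  (d = 2)
x = 4: LHS = -4³ + 3·4² + 2 = -14; -14 ≠ 0 — holds  (d = -14)
Away from these crossings d keeps a constant sign, and checking every integer in [-1000, 1000] confirms d ≠ 0 throughout. Hence the two sides are never equal, so the relation holds for every integer in [-1000, 1000].

Only (A) has a counterexample.

Answer: A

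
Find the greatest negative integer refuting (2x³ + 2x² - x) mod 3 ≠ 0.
Testing negative integers from -1 downward:
x = -1: LHS = (2·(-1)³ + 2·(-1)² - (-1)) mod 3 = 1 mod 3 = 1; 1 ≠ 0 — holds
x = -2: LHS = (2·(-2)³ + 2·(-2)² - (-2)) mod 3 = (-6) mod 3 = 0; 0 ≠ 0 — FAILS  ← closest negative counterexample to 0

Answer: x = -2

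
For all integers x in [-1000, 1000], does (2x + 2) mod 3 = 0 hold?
The claim fails at x = 0:
x = 0: LHS = (2·0 + 2) mod 3 = 2 mod 3 = 2; 2 = 0 — FAILS

Because a single integer refutes it, the statement is false.

Answer: False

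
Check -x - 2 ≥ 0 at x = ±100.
x = 100: LHS = -100 - 2 = -102; -102 ≥ 0 — FAILS
x = -100: LHS = -(-100) - 2 = 98; 98 ≥ 0 — holds

Answer: Partially: fails for x = 100, holds for x = -100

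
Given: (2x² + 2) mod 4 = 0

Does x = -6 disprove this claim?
Substitute x = -6 into the relation:
x = -6: LHS = (2·(-6)² + 2) mod 4 = 74 mod 4 = 2; 2 = 0 — FAILS

Since the claim fails at x = -6, this value is a counterexample.

Answer: Yes, x = -6 is a counterexample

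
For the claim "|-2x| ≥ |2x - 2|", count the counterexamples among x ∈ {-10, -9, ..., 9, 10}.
Counterexamples in [-10, 10]: {-10, -9, -8, -7, -6, -5, -4, -3, -2, -1, 0}.

Counting them gives 11 values.

Answer: 11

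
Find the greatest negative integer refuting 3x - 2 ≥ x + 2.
Testing negative integers from -1 downward:
x = -1: LHS = 3·(-1) - 2 = -5, RHS = (-1) + 2 = 1; -5 ≥ 1 — FAILS  ← closest negative counterexample to 0

Answer: x = -1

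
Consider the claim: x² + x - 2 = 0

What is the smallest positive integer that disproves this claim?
Testing positive integers:
x = 1: LHS = 1² + 1 - 2 = 0; 0 = 0 — holds
x = 2: LHS = 2² + 2 - 2 = 4; 4 = 0 — FAILS  ← smallest positive counterexample

Answer: x = 2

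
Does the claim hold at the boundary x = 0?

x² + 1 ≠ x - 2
x = 0: LHS = 0² + 1 = 1, RHS = 0 - 2 = -2; 1 ≠ -2 — holds

The relation is satisfied at x = 0.

Answer: Yes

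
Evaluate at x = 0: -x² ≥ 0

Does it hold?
x = 0: LHS = -0² = 0; 0 ≥ 0 — holds

The relation is satisfied at x = 0.

Answer: Yes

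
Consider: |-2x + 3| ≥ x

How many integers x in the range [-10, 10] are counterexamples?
Counterexamples in [-10, 10]: {2}.

Counting them gives 1 values.

Answer: 1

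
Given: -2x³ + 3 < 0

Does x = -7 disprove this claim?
Substitute x = -7 into the relation:
x = -7: LHS = -2·(-7)³ + 3 = 689; 689 < 0 — FAILS

Since the claim fails at x = -7, this value is a counterexample.

Answer: Yes, x = -7 is a counterexample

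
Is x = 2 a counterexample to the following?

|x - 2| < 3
Substitute x = 2 into the relation:
x = 2: LHS = |2 - 2| = |0| = 0; 0 < 3 — holds

The claim holds here, so x = 2 is not a counterexample. (A counterexample exists elsewhere, e.g. x = -1.)

Answer: No, x = 2 is not a counterexample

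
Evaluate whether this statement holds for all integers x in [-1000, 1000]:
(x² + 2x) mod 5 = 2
The claim fails at x = 0:
x = 0: LHS = (0² + 2·0) mod 5 = 0 mod 5 = 0; 0 = 2 — FAILS

Because a single integer refutes it, the statement is false.

Answer: False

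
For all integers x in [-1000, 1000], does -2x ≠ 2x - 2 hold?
Track d = LHS − RHS over the integers in [-1000, 1000]. Equality would need d = 0, but d changes sign only between consecutive integers, jumping over 0:
x = 0: LHS = -2·0 = 0, RHS = 2·0 - 2 = -2; 0 ≠ -2 — holds  (d = 2)
x = 1: LHS = -2·1 = -2, RHS = 2·1 - 2 = 0; -2 ≠ 0 — holds  (d = -2)
Away from these crossings d keeps a constant sign, and checking every integer in [-1000, 1000] confirms d ≠ 0 throughout. Hence the two sides are never equal, so the relation holds for every integer in [-1000, 1000].

No counterexample exists.

Answer: True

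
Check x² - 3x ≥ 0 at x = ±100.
x = 100: LHS = 100² - 3·100 = 9700; 9700 ≥ 0 — holds
x = -100: LHS = (-100)² - 3·(-100) = 10300; 10300 ≥ 0 — holds

Answer: Yes, holds for both x = 100 and x = -100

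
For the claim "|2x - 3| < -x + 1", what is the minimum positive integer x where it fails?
Testing positive integers:
x = 1: LHS = |2·1 - 3| = |-1| = 1, RHS = -1 + 1 = 0; 1 < 0 — FAILS  ← smallest positive counterexample

Answer: x = 1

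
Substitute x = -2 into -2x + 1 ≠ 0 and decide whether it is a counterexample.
Substitute x = -2 into the relation:
x = -2: LHS = -2·(-2) + 1 = 5; 5 ≠ 0 — holds

The relation holds at x = -2, so it is not a counterexample.

Answer: No, x = -2 is not a counterexample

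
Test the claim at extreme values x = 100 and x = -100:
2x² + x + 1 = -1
x = 100: LHS = 2·100² + 100 + 1 = 20101; 20101 = -1 — FAILS
x = -100: LHS = 2·(-100)² + (-100) + 1 = 19901; 19901 = -1 — FAILS

Answer: No, fails for both x = 100 and x = -100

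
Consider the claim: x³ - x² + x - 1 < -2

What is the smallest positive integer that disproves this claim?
Testing positive integers:
x = 1: LHS = 1³ - 1² + 1 - 1 = 0; 0 < -2 — FAILS  ← smallest positive counterexample

Answer: x = 1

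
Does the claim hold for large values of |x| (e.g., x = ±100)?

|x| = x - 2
x = 100: LHS = |100| = 100, RHS = 100 - 2 = 98; 100 = 98 — FAILS
x = -100: LHS = |-100| = 100, RHS = (-100) - 2 = -102; 100 = -102 — FAILS

Answer: No, fails for both x = 100 and x = -100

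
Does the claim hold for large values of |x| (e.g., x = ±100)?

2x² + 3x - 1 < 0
x = 100: LHS = 2·100² + 3·100 - 1 = 20299; 20299 < 0 — FAILS
x = -100: LHS = 2·(-100)² + 3·(-100) - 1 = 19699; 19699 < 0 — FAILS

Answer: No, fails for both x = 100 and x = -100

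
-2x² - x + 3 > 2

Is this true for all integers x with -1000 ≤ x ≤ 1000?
The claim fails at x = 1:
x = 1: LHS = -2·1² - 1 + 3 = 0; 0 > 2 — FAILS

Because a single integer refutes it, the statement is false.

Answer: False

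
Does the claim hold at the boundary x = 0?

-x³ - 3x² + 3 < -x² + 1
x = 0: LHS = -0³ - 3·0² + 3 = 3, RHS = -0² + 1 = 1; 3 < 1 — FAILS

The relation fails at x = 0, so x = 0 is a counterexample.

Answer: No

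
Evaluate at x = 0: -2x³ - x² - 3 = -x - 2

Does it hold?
x = 0: LHS = -2·0³ - 0² - 3 = -3, RHS = -0 - 2 = -2; -3 = -2 — FAILS

The relation fails at x = 0, so x = 0 is a counterexample.

Answer: No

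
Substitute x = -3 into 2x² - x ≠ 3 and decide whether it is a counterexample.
Substitute x = -3 into the relation:
x = -3: LHS = 2·(-3)² - (-3) = 21; 21 ≠ 3 — holds

The claim holds here, so x = -3 is not a counterexample. (A counterexample exists elsewhere, e.g. x = -1.)

Answer: No, x = -3 is not a counterexample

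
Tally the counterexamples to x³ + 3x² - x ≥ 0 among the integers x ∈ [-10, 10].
Counterexamples in [-10, 10]: {-10, -9, -8, -7, -6, -5, -4}.

Counting them gives 7 values.

Answer: 7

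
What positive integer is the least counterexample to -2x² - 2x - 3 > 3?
Testing positive integers:
x = 1: LHS = -2·1² - 2·1 - 3 = -7; -7 > 3 — FAILS  ← smallest positive counterexample

Answer: x = 1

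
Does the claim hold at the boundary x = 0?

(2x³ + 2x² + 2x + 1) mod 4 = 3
x = 0: LHS = (2·0³ + 2·0² + 2·0 + 1) mod 4 = 1 mod 4 = 1; 1 = 3 — FAILS

The relation fails at x = 0, so x = 0 is a counterexample.

Answer: No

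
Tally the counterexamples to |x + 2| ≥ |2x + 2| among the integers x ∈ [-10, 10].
Counterexamples in [-10, 10]: {-10, -9, -8, -7, -6, -5, -4, -3, -2, 1, 2, 3, 4, 5, 6, 7, 8, 9, 10}.

Counting them gives 19 values.

Answer: 19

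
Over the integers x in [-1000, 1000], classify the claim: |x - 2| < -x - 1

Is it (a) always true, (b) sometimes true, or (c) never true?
Over all integers in [-1000, 1000], LHS − RHS is smallest at x = 0, where it equals 3:
x = 0: LHS = |0 - 2| = |-2| = 2, RHS = -0 - 1 = -1; 2 < -1 — FAILS
At the ends of the range:
x = -1000: LHS = |(-1000) - 2| = |-1002| = 1002, RHS = -(-1000) - 1 = 999; 1002 < 999 — FAILS
x = 1000: LHS = |1000 - 2| = |998| = 998, RHS = -1000 - 1 = -1001; 998 < -1001 — FAILS
Hence LHS − RHS is never negative, i.e. LHS ≥ RHS throughout, so the claimed relation (<) fails for every integer in [-1000, 1000].

No integer in the range satisfies it.

Answer: Never true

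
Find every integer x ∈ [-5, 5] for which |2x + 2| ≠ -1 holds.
An absolute value is never negative, so the left side is ≥ 0 for every x, while the right side is -1. Tightest case in [-5, 5] is x = -1:
x = -1: LHS = |2·(-1) + 2| = |0| = 0; 0 ≠ -1 — holds
Hence LHS − RHS is never 0, i.e. the two sides are never equal, so the relation holds for every integer in [-5, 5].

Answer: All integers in [-5, 5]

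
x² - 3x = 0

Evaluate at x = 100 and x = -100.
x = 100: LHS = 100² - 3·100 = 9700; 9700 = 0 — FAILS
x = -100: LHS = (-100)² - 3·(-100) = 10300; 10300 = 0 — FAILS

Answer: No, fails for both x = 100 and x = -100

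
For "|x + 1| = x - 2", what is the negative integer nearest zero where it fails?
Testing negative integers from -1 downward:
x = -1: LHS = |(-1) + 1| = |0| = 0, RHS = (-1) - 2 = -3; 0 = -3 — FAILS  ← closest negative counterexample to 0

Answer: x = -1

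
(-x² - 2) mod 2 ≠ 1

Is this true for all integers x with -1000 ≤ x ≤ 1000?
The claim fails at x = 1:
x = 1: LHS = (-1² - 2) mod 2 = (-3) mod 2 = 1; 1 ≠ 1 — FAILS

Because a single integer refutes it, the statement is false.

Answer: False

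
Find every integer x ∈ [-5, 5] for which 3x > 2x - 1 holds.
Holds for: {0, 1, 2, 3, 4, 5}
Fails for: {-5, -4, -3, -2, -1}

Answer: {0, 1, 2, 3, 4, 5}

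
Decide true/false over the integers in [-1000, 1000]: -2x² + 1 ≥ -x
The claim fails at x = -1:
x = -1: LHS = -2·(-1)² + 1 = -1, RHS = -(-1) = 1; -1 ≥ 1 — FAILS

Because a single integer refutes it, the statement is false.

Answer: False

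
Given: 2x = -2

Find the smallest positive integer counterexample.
Testing positive integers:
x = 1: LHS = 2·1 = 2; 2 = -2 — FAILS  ← smallest positive counterexample

Answer: x = 1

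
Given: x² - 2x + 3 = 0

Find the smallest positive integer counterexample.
Testing positive integers:
x = 1: LHS = 1² - 2·1 + 3 = 2; 2 = 0 — FAILS  ← smallest positive counterexample

Answer: x = 1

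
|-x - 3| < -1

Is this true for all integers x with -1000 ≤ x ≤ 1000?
The claim fails at x = 0:
x = 0: LHS = |-0 - 3| = |-3| = 3; 3 < -1 — FAILS

Because a single integer refutes it, the statement is false.

Answer: False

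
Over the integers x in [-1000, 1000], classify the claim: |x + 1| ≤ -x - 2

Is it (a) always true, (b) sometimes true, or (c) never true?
Over all integers in [-1000, 1000], LHS − RHS is smallest at x = -1, where it equals 1:
x = -1: LHS = |(-1) + 1| = |0| = 0, RHS = -(-1) - 2 = -1; 0 ≤ -1 — FAILS
At the ends of the range:
x = -1000: LHS = |(-1000) + 1| = |-999| = 999, RHS = -(-1000) - 2 = 998; 999 ≤ 998 — FAILS
x = 1000: LHS = |1000 + 1| = |1001| = 1001, RHS = -1000 - 2 = -1002; 1001 ≤ -1002 — FAILS
Hence LHS − RHS is never zero or negative, i.e. LHS > RHS throughout, so the claimed relation (≤) fails for every integer in [-1000, 1000].

No integer in the range satisfies it.

Answer: Never true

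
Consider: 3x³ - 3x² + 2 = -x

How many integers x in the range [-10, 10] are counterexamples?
Counterexamples in [-10, 10]: {-10, -9, -8, -7, -6, -5, -4, -3, -2, -1, 0, 1, 2, 3, 4, 5, 6, 7, 8, 9, 10}.

Counting them gives 21 values.

Answer: 21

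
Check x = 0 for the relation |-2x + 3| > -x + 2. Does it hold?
x = 0: LHS = |-2·0 + 3| = |3| = 3, RHS = -0 + 2 = 2; 3 > 2 — holds

The relation is satisfied at x = 0.

Answer: Yes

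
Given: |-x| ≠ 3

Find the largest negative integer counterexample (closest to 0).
Testing negative integers from -1 downward:
x = -1: LHS = |-(-1)| = |1| = 1; 1 ≠ 3 — holds
x = -2: LHS = |-(-2)| = |2| = 2; 2 ≠ 3 — holds
x = -3: LHS = |-(-3)| = |3| = 3; 3 ≠ 3 — FAILS  ← closest negative counterexample to 0

Answer: x = -3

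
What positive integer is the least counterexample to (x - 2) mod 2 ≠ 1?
Testing positive integers:
x = 1: LHS = (1 - 2) mod 2 = (-1) mod 2 = 1; 1 ≠ 1 — FAILS  ← smallest positive counterexample

Answer: x = 1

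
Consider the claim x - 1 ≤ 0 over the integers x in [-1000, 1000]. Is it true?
The claim fails at x = 2:
x = 2: LHS = 2 - 1 = 1; 1 ≤ 0 — FAILS

Because a single integer refutes it, the statement is false.

Answer: False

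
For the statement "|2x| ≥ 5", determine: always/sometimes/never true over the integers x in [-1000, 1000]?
Holds at x = 3: LHS = |2·3| = |6| = 6; 6 ≥ 5 — holds
Fails at x = 0: LHS = |2·0| = |0| = 0; 0 ≥ 5 — FAILS
It is satisfied by some integers in the range but not all.

Answer: Sometimes true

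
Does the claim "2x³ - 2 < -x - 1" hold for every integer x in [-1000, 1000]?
The claim fails at x = 1:
x = 1: LHS = 2·1³ - 2 = 0, RHS = -1 - 1 = -2; 0 < -2 — FAILS

Because a single integer refutes it, the statement is false.

Answer: False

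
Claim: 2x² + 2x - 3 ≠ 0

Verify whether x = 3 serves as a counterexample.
Substitute x = 3 into the relation:
x = 3: LHS = 2·3² + 2·3 - 3 = 21; 21 ≠ 0 — holds

The relation holds at x = 3, so it is not a counterexample.

Answer: No, x = 3 is not a counterexample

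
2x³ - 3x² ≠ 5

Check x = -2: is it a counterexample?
Substitute x = -2 into the relation:
x = -2: LHS = 2·(-2)³ - 3·(-2)² = -28; -28 ≠ 5 — holds

The relation holds at x = -2, so it is not a counterexample.

Answer: No, x = -2 is not a counterexample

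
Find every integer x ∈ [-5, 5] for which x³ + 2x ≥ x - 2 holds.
Holds for: {-1, 0, 1, 2, 3, 4, 5}
Fails for: {-5, -4, -3, -2}

Answer: {-1, 0, 1, 2, 3, 4, 5}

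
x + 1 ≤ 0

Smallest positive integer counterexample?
Testing positive integers:
x = 1: LHS = 1 + 1 = 2; 2 ≤ 0 — FAILS  ← smallest positive counterexample

Answer: x = 1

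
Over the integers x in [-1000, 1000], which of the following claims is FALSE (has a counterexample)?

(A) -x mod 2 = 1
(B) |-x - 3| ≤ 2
(A) x = 0: LHS = (-0) mod 2 = 0 mod 2 = 0; 0 = 1 — FAILS
(B) x = 0: LHS = |-0 - 3| = |-3| = 3; 3 ≤ 2 — FAILS

Answer: Both A and B are false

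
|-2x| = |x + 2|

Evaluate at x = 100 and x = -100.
x = 100: LHS = |-2·100| = |-200| = 200, RHS = |100 + 2| = |102| = 102; 200 = 102 — FAILS
x = -100: LHS = |-2·(-100)| = |200| = 200, RHS = |(-100) + 2| = |-98| = 98; 200 = 98 — FAILS

Answer: No, fails for both x = 100 and x = -100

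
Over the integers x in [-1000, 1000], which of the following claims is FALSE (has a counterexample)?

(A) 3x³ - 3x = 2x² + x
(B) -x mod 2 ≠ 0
(A) x = 1: LHS = 3·1³ - 3·1 = 0, RHS = 2·1² + 1 = 3; 0 = 3 — FAILS
(B) x = 0: LHS = (-0) mod 2 = 0 mod 2 = 0; 0 ≠ 0 — FAILS

Answer: Both A and B are false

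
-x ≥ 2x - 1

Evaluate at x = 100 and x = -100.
x = 100: RHS = 2·100 - 1 = 199; -100 ≥ 199 — FAILS
x = -100: LHS = -(-100) = 100, RHS = 2·(-100) - 1 = -201; 100 ≥ -201 — holds

Answer: Partially: fails for x = 100, holds for x = -100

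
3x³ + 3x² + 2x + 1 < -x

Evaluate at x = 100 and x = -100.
x = 100: LHS = 3·100³ + 3·100² + 2·100 + 1 = 3030201; 3030201 < -100 — FAILS
x = -100: LHS = 3·(-100)³ + 3·(-100)² + 2·(-100) + 1 = -2970199, RHS = -(-100) = 100; -2970199 < 100 — holds

Answer: Partially: fails for x = 100, holds for x = -100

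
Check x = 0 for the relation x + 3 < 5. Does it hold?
x = 0: LHS = 0 + 3 = 3; 3 < 5 — holds

The relation is satisfied at x = 0.

Answer: Yes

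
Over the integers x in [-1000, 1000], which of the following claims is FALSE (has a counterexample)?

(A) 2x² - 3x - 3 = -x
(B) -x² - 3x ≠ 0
(A) x = 0: LHS = 2·0² - 3·0 - 3 = -3, RHS = -0 = 0; -3 = 0 — FAILS
(B) x = 0: LHS = -0² - 3·0 = 0; 0 ≠ 0 — FAILS

Answer: Both A and B are false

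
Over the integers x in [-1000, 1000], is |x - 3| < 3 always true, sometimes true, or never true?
Holds at x = 1: LHS = |1 - 3| = |-2| = 2; 2 < 3 — holds
Fails at x = 0: LHS = |0 - 3| = |-3| = 3; 3 < 3 — FAILS
It is satisfied by some integers in the range but not all.

Answer: Sometimes true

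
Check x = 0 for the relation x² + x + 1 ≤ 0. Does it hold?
x = 0: LHS = 0² + 0 + 1 = 1; 1 ≤ 0 — FAILS

The relation fails at x = 0, so x = 0 is a counterexample.

Answer: No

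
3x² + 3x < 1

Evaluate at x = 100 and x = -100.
x = 100: LHS = 3·100² + 3·100 = 30300; 30300 < 1 — FAILS
x = -100: LHS = 3·(-100)² + 3·(-100) = 29700; 29700 < 1 — FAILS

Answer: No, fails for both x = 100 and x = -100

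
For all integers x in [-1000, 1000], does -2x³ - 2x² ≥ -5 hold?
The claim fails at x = 2:
x = 2: LHS = -2·2³ - 2·2² = -24; -24 ≥ -5 — FAILS

Because a single integer refutes it, the statement is false.

Answer: False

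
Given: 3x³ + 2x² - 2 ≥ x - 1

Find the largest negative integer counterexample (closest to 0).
Testing negative integers from -1 downward:
x = -1: LHS = 3·(-1)³ + 2·(-1)² - 2 = -3, RHS = (-1) - 1 = -2; -3 ≥ -2 — FAILS  ← closest negative counterexample to 0

Answer: x = -1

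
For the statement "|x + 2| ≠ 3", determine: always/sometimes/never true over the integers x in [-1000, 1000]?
Holds at x = 0: LHS = |0 + 2| = |2| = 2; 2 ≠ 3 — holds
Fails at x = 1: LHS = |1 + 2| = |3| = 3; 3 ≠ 3 — FAILS
It is satisfied by some integers in the range but not all.

Answer: Sometimes true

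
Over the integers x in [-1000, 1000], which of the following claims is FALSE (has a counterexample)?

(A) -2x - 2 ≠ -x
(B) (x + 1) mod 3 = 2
(A) x = -2: LHS = -2·(-2) - 2 = 2, RHS = -(-2) = 2; 2 ≠ 2 — FAILS
(B) x = 0: LHS = (0 + 1) mod 3 = 1 mod 3 = 1; 1 = 2 — FAILS

Answer: Both A and B are false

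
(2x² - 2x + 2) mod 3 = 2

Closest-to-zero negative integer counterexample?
Testing negative integers from -1 downward:
x = -1: LHS = (2·(-1)² - 2·(-1) + 2) mod 3 = 6 mod 3 = 0; 0 = 2 — FAILS  ← closest negative counterexample to 0

Answer: x = -1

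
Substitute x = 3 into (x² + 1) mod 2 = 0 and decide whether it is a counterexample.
Substitute x = 3 into the relation:
x = 3: LHS = (3² + 1) mod 2 = 10 mod 2 = 0; 0 = 0 — holds

The claim holds here, so x = 3 is not a counterexample. (A counterexample exists elsewhere, e.g. x = 0.)

Answer: No, x = 3 is not a counterexample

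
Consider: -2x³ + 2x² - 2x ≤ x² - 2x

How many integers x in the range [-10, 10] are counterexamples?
Counterexamples in [-10, 10]: {-10, -9, -8, -7, -6, -5, -4, -3, -2, -1}.

Counting them gives 10 values.

Answer: 10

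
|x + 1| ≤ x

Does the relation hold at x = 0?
x = 0: LHS = |0 + 1| = |1| = 1; 1 ≤ 0 — FAILS

The relation fails at x = 0, so x = 0 is a counterexample.

Answer: No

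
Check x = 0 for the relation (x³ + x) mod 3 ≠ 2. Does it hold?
x = 0: LHS = (0³ + 0) mod 3 = 0 mod 3 = 0; 0 ≠ 2 — holds

The relation is satisfied at x = 0.

Answer: Yes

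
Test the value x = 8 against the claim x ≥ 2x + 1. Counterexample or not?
Substitute x = 8 into the relation:
x = 8: RHS = 2·8 + 1 = 17; 8 ≥ 17 — FAILS

Since the claim fails at x = 8, this value is a counterexample.

Answer: Yes, x = 8 is a counterexample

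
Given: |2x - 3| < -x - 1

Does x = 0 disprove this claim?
Substitute x = 0 into the relation:
x = 0: LHS = |2·0 - 3| = |-3| = 3, RHS = -0 - 1 = -1; 3 < -1 — FAILS

Since the claim fails at x = 0, this value is a counterexample.

Answer: Yes, x = 0 is a counterexample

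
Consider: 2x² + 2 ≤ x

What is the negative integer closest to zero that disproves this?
Testing negative integers from -1 downward:
x = -1: LHS = 2·(-1)² + 2 = 4; 4 ≤ -1 — FAILS  ← closest negative counterexample to 0

Answer: x = -1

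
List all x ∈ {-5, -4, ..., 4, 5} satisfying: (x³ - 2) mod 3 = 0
Holds for: {-4, -1, 2, 5}
Fails for: {-5, -3, -2, 0, 1, 3, 4}

Answer: {-4, -1, 2, 5}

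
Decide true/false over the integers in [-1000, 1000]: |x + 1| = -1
The claim fails at x = 0:
x = 0: LHS = |0 + 1| = |1| = 1; 1 = -1 — FAILS

Because a single integer refutes it, the statement is false.

Answer: False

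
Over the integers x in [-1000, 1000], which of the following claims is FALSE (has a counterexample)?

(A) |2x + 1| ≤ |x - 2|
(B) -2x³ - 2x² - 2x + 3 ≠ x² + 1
(A) x = 1: LHS = |2·1 + 1| = |3| = 3, RHS = |1 - 2| = |-1| = 1; 3 ≤ 1 — FAILS

(B) Track d = LHS − RHS over the integers in [-1000, 1000]. Equality would need d = 0, but d changes sign only between consecutive integers, jumping over 0:
x = 0: LHS = -2·0³ - 2·0² - 2·0 + 3 = 3, RHS = 0² + 1 = 1; 3 ≠ 1 — holds  (d = 2)
x = 1: LHS = -2·1³ - 2·1² - 2·1 + 3 = -3, RHS = 1² + 1 = 2; -3 ≠ 2 — holds  (d = -5)
Away from these crossings d keeps a constant sign, and checking every integer in [-1000, 1000] confirms d ≠ 0 throughout. Hence the two sides are never equal, so the relation holds for every integer in [-1000, 1000].

Only (A) has a counterexample.

Answer: A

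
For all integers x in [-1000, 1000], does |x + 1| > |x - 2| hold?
The claim fails at x = 0:
x = 0: LHS = |0 + 1| = |1| = 1, RHS = |0 - 2| = |-2| = 2; 1 > 2 — FAILS

Because a single integer refutes it, the statement is false.

Answer: False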